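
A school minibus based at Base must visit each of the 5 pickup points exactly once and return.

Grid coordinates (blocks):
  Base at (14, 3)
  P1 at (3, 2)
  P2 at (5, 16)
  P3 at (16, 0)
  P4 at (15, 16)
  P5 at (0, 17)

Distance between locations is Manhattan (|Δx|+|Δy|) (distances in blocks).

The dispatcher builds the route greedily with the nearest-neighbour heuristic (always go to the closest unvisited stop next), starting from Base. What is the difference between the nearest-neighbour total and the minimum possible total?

Excess over optimum: 4 blocks.

Base: P3=5, P1=12, P4=14, P2=22, P5=28 ⇒ P3
P3: P1=15, P4=17, P2=27, P5=33 ⇒ P1
P1: P2=16, P5=18, P4=26 ⇒ P2
P2: P5=6, P4=10 ⇒ P5
P5: P4=16 ⇒ P4
NN route Base → P3 → P1 → P2 → P5 → P4 → Base costs 72.
Optimal: Base → P1 → P5 → P2 → P4 → P3 → Base costs 68 (by enumerating all 60 distinct tours).
Excess = 72 − 68 = 4.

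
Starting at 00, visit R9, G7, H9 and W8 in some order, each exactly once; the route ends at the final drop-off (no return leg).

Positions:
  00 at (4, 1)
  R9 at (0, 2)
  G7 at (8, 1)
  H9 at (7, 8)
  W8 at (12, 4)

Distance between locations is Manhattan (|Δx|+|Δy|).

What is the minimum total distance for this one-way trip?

There are 4! = 24 possible orderings.
00→R9→G7→H9→W8: 5+9+8+9 = 31
00→R9→G7→W8→H9: 5+9+7+9 = 30
00→R9→H9→G7→W8: 5+13+8+7 = 33
00→R9→H9→W8→G7: 5+13+9+7 = 34
00→R9→W8→G7→H9: 5+14+7+8 = 34
00→R9→W8→H9→G7: 5+14+9+8 = 36
00→G7→R9→H9→W8: 4+9+13+9 = 35
00→G7→R9→W8→H9: 4+9+14+9 = 36
00→G7→H9→R9→W8: 4+8+13+14 = 39
00→G7→H9→W8→R9: 4+8+9+14 = 35
00→G7→W8→R9→H9: 4+7+14+13 = 38
00→G7→W8→H9→R9: 4+7+9+13 = 33
00→H9→R9→G7→W8: 10+13+9+7 = 39
00→H9→R9→W8→G7: 10+13+14+7 = 44
… (10 more)
The minimum is 30.
One shortest path: 00 → R9 → G7 → W8 → H9.

30 — the minimum one-way total.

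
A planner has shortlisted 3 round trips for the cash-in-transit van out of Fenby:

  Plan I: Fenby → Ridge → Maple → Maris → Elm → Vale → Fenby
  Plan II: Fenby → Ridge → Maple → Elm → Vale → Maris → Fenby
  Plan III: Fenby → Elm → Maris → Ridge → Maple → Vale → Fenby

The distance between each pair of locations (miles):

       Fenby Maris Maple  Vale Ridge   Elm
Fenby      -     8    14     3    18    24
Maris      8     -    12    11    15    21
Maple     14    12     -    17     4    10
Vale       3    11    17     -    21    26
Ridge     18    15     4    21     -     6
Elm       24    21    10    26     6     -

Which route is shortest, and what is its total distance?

Shortest is Plan II, total 77 miles.

Plan I: 18 + 4 + 12 + 21 + 26 + 3 = 84
Plan II: 18 + 4 + 10 + 26 + 11 + 8 = 77
Plan III: 24 + 21 + 15 + 4 + 17 + 3 = 84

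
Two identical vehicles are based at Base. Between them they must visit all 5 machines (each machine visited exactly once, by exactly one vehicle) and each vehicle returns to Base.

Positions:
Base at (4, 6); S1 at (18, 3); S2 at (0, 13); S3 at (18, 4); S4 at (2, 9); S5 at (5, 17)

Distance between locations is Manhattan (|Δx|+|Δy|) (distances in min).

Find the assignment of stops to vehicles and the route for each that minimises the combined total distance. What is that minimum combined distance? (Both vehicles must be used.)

Try each way of splitting the stops between the two vehicles (each non-empty) and, for each split, find the best tour for each vehicle:
  {S1} + {S2, S3, S4, S5}: 34 + 62 = 96
  {S2} + {S1, S3, S4, S5}: 22 + 60 = 82
  {S1, S2} + {S3, S4, S5}: 56 + 58 = 114
  {S3} + {S1, S2, S4, S5}: 32 + 64 = 96
  {S1, S3} + {S2, S4, S5}: 34 + 32 = 66
  {S2, S3} + {S1, S4, S5}: 54 + 60 = 114
  … (15 splits in total)
Best: vehicle 1 Base → S1 → S3 → Base = 34; vehicle 2 Base → S4 → S2 → S5 → Base = 32; combined 66.

Minimum combined distance: 66 min.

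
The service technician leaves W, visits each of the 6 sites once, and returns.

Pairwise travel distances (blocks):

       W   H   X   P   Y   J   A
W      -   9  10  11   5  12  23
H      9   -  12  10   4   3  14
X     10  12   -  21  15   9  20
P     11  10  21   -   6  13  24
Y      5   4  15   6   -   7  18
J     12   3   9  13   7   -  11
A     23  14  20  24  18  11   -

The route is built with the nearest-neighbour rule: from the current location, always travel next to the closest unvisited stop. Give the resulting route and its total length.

From W: distances to unvisited — Y=5, H=9, X=10, P=11, J=12, A=23. Nearest is Y (5).
From Y: distances to unvisited — H=4, P=6, J=7, X=15, A=18. Nearest is H (4).
From H: distances to unvisited — J=3, P=10, X=12, A=14. Nearest is J (3).
From J: distances to unvisited — X=9, A=11, P=13. Nearest is X (9).
From X: distances to unvisited — A=20, P=21. Nearest is A (20).
From A: distances to unvisited — P=24. Nearest is P (24).
Return P→W: 11.
Total = 5 + 4 + 3 + 9 + 20 + 24 + 11 = 76.

Total distance 76 blocks via the nearest-neighbour route W → Y → H → J → X → A → P → W.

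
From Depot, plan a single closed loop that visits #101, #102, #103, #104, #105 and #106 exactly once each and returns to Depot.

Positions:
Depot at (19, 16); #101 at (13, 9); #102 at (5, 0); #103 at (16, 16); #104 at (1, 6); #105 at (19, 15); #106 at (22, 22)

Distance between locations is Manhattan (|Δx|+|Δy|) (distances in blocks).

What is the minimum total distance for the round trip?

There are 360 distinct closed tours to check (reversals are equivalent).
Depot - #101 - #102 - #103 - #104 - #105 - #106 - Depot: 13+17+27+25+27+10+9 = 128
Depot - #101 - #102 - #103 - #104 - #106 - #105 - Depot: 13+17+27+25+37+10+1 = 130
Depot - #101 - #102 - #103 - #105 - #104 - #106 - Depot: 13+17+27+4+27+37+9 = 134
Depot - #101 - #102 - #103 - #105 - #106 - #104 - Depot: 13+17+27+4+10+37+28 = 136
Depot - #101 - #102 - #103 - #106 - #104 - #105 - Depot: 13+17+27+12+37+27+1 = 134
Depot - #101 - #102 - #103 - #106 - #105 - #104 - Depot: 13+17+27+12+10+27+28 = 134
Depot - #101 - #102 - #104 - #103 - #105 - #106 - Depot: 13+17+10+25+4+10+9 = 88
Depot - #101 - #102 - #104 - #103 - #106 - #105 - Depot: 13+17+10+25+12+10+1 = 88
… (352 more)
Depot - #103 - #101 - #102 - #104 - #105 - #106 - Depot: 3+10+17+10+27+10+9 = 86  ← best
The minimum is 86.
One optimal route: Depot → #103 → #101 → #102 → #104 → #105 → #106 → Depot (or its reverse).

Shortest round trip = 86 blocks.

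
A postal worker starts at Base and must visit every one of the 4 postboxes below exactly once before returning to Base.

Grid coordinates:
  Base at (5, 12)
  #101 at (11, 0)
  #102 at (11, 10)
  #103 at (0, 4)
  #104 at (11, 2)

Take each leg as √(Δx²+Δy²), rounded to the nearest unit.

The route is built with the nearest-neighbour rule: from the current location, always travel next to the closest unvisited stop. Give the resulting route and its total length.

Base → [#102:6 / #103:9 / #104:12 / #101:13] → #102 (6)
#102 → [#104:8 / #101:10 / #103:13] → #104 (8)
#104 → [#101:2 / #103:11] → #101 (2)
#101 → [#103:12] → #103 (12)
Return #103→Base: 9.
Total = 6 + 8 + 2 + 12 + 9 = 37.

37 along Base → #102 → #104 → #101 → #103 → Base.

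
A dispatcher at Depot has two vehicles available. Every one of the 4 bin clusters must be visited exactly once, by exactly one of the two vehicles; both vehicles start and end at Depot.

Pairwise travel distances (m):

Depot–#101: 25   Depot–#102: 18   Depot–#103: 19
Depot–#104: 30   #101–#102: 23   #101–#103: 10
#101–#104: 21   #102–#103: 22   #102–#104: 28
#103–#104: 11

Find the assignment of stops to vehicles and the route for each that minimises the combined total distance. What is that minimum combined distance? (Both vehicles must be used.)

Minimum combined distance: 112 m.

Check every non-empty split of the stops between the two vehicles; for each half take its own optimal tour:
  {#101} + {#102, #103, #104}: 50 + 76 = 126
  {#102} + {#101, #103, #104}: 36 + 76 = 112
  {#101, #102} + {#103, #104}: 66 + 60 = 126
  {#103} + {#101, #102, #104}: 38 + 92 = 130
  {#101, #103} + {#102, #104}: 54 + 76 = 130
  {#102, #103} + {#101, #104}: 59 + 76 = 135
  … (7 splits in total)
Best: vehicle 1 Depot → #102 → Depot = 36; vehicle 2 Depot → #101 → #103 → #104 → Depot = 76; combined 112.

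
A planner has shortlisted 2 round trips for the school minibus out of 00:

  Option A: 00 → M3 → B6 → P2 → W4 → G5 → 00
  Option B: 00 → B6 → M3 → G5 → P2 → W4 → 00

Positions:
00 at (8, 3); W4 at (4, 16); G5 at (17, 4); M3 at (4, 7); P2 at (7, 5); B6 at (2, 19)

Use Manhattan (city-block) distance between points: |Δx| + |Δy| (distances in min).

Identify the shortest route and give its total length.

Option A: 8 + 14 + 19 + 14 + 25 + 10 = 90
Option B: 22 + 14 + 16 + 11 + 14 + 17 = 94

90 min — Option A is the shortest.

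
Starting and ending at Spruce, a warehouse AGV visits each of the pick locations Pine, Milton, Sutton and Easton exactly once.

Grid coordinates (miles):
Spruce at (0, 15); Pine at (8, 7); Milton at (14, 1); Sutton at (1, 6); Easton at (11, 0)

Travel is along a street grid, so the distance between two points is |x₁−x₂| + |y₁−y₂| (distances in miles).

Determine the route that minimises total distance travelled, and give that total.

Shortest round trip = 58 miles.

There are 12 distinct closed tours to check (reversals are equivalent).
Spruce→Pine→Milton→Sutton→Easton→Spruce: 16+12+18+16+26 = 88
Spruce→Pine→Milton→Easton→Sutton→Spruce: 16+12+4+16+10 = 58
Spruce→Pine→Sutton→Milton→Easton→Spruce: 16+8+18+4+26 = 72
Spruce→Pine→Sutton→Easton→Milton→Spruce: 16+8+16+4+28 = 72
Spruce→Pine→Easton→Milton→Sutton→Spruce: 16+10+4+18+10 = 58
Spruce→Pine→Easton→Sutton→Milton→Spruce: 16+10+16+18+28 = 88
Spruce→Milton→Pine→Sutton→Easton→Spruce: 28+12+8+16+26 = 90
Spruce→Milton→Pine→Easton→Sutton→Spruce: 28+12+10+16+10 = 76
Spruce→Milton→Sutton→Pine→Easton→Spruce: 28+18+8+10+26 = 90
Spruce→Milton→Easton→Pine→Sutton→Spruce: 28+4+10+8+10 = 60
Spruce→Sutton→Pine→Milton→Easton→Spruce: 10+8+12+4+26 = 60
Spruce→Sutton→Milton→Pine→Easton→Spruce: 10+18+12+10+26 = 76
The minimum is 58.
One optimal route: Spruce → Pine → Milton → Easton → Sutton → Spruce (or its reverse).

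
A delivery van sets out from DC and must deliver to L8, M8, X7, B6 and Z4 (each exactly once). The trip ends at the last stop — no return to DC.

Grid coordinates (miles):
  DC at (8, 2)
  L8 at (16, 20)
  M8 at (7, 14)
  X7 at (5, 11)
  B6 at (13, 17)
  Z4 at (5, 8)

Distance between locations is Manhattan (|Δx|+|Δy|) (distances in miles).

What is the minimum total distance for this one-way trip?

Shortest open route: 32 miles.

There are 5! = 120 possible orderings.
DC → L8 → M8 → X7 → B6 → Z4: 26+15+5+14+17 = 77
DC → L8 → M8 → X7 → Z4 → B6: 26+15+5+3+17 = 66
DC → L8 → M8 → B6 → X7 → Z4: 26+15+9+14+3 = 67
DC → L8 → M8 → B6 → Z4 → X7: 26+15+9+17+3 = 70
DC → L8 → M8 → Z4 → X7 → B6: 26+15+8+3+14 = 66
DC → L8 → M8 → Z4 → B6 → X7: 26+15+8+17+14 = 80
DC → L8 → X7 → M8 → B6 → Z4: 26+20+5+9+17 = 77
DC → L8 → X7 → M8 → Z4 → B6: 26+20+5+8+17 = 76
DC → L8 → X7 → B6 → M8 → Z4: 26+20+14+9+8 = 77
DC → L8 → X7 → B6 → Z4 → M8: 26+20+14+17+8 = 85
DC → L8 → X7 → Z4 → M8 → B6: 26+20+3+8+9 = 66
DC → L8 → X7 → Z4 → B6 → M8: 26+20+3+17+9 = 75
DC → L8 → B6 → M8 → X7 → Z4: 26+6+9+5+3 = 49
DC → L8 → B6 → M8 → Z4 → X7: 26+6+9+8+3 = 52
… (106 more)
DC → Z4 → X7 → M8 → B6 → L8: 9+3+5+9+6 = 32  ← best
The minimum is 32.
One shortest path: DC → Z4 → X7 → M8 → B6 → L8.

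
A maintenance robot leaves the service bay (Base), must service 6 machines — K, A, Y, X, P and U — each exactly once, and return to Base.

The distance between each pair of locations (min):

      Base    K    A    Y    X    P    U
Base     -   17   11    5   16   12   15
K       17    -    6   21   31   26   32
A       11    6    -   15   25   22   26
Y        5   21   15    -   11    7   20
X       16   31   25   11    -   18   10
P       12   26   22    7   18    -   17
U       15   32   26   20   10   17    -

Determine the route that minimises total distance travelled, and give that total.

Shortest round trip = 86 min.

Base→K→A→Y→X→P→U→Base: 17+6+15+11+18+17+15 = 99
Base→K→A→Y→X→U→P→Base: 17+6+15+11+10+17+12 = 88
Base→K→A→Y→P→X→U→Base: 17+6+15+7+18+10+15 = 88
Base→K→A→Y→P→U→X→Base: 17+6+15+7+17+10+16 = 88
Base→K→A→Y→U→X→P→Base: 17+6+15+20+10+18+12 = 98
Base→K→A→Y→U→P→X→Base: 17+6+15+20+17+18+16 = 109
Base→K→A→X→Y→P→U→Base: 17+6+25+11+7+17+15 = 98
Base→K→A→X→Y→U→P→Base: 17+6+25+11+20+17+12 = 108
… (352 more)
Base→A→K→P→Y→X→U→Base: 11+6+26+7+11+10+15 = 86  ← best
The minimum is 86.
One optimal route: Base → A → K → P → Y → X → U → Base (or its reverse).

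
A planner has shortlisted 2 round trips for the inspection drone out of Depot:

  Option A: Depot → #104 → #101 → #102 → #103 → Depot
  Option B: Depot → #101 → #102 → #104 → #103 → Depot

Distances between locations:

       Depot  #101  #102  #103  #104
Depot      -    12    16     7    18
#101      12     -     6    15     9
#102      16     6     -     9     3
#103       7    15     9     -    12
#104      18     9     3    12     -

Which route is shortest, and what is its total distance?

Option A: 18 + 9 + 6 + 9 + 7 = 49
Option B: 12 + 6 + 3 + 12 + 7 = 40

Shortest is Option B, total 40.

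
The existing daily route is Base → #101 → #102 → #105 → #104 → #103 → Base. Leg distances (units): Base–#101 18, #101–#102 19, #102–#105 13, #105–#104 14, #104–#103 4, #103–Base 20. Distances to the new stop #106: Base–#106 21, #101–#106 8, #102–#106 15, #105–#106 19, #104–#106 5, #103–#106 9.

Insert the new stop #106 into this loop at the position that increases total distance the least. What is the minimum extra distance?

+4 — insert #106 between #101 and #102.

Insertion cost between consecutive stops i–j is d(i,#106) + d(#106,j) − d(i,j):
  between Base and #101: 21 + 8 − 18 = 11
  between #101 and #102: 8 + 15 − 19 = 4
  between #102 and #105: 15 + 19 − 13 = 21
  between #105 and #104: 19 + 5 − 14 = 10
  between #104 and #103: 5 + 9 − 4 = 10
  between #103 and Base: 9 + 21 − 20 = 10
Cheapest insertion is between #101 and #102, adding 4.
New total = 88 + 4 = 92.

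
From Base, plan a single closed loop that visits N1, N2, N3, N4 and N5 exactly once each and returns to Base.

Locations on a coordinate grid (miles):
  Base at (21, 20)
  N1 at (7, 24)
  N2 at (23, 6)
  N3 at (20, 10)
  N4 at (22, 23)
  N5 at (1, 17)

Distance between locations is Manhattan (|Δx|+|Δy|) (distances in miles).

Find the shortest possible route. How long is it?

82 miles — the shortest possible round trip.

With 5 stops there are 5!/2 = 60 distinct round trips (a route and its reverse cost the same).
Base → N1 → N2 → N3 → N4 → N5 → Base: 18+34+7+15+27+23 = 124
Base → N1 → N2 → N3 → N5 → N4 → Base: 18+34+7+26+27+4 = 116
Base → N1 → N2 → N4 → N3 → N5 → Base: 18+34+18+15+26+23 = 134
Base → N1 → N2 → N4 → N5 → N3 → Base: 18+34+18+27+26+11 = 134
Base → N1 → N2 → N5 → N3 → N4 → Base: 18+34+33+26+15+4 = 130
Base → N1 → N2 → N5 → N4 → N3 → Base: 18+34+33+27+15+11 = 138
Base → N1 → N3 → N2 → N4 → N5 → Base: 18+27+7+18+27+23 = 120
Base → N1 → N3 → N2 → N5 → N4 → Base: 18+27+7+33+27+4 = 116
Base → N1 → N3 → N4 → N2 → N5 → Base: 18+27+15+18+33+23 = 134
Base → N1 → N3 → N4 → N5 → N2 → Base: 18+27+15+27+33+16 = 136
Base → N1 → N3 → N5 → N2 → N4 → Base: 18+27+26+33+18+4 = 126
Base → N1 → N3 → N5 → N4 → N2 → Base: 18+27+26+27+18+16 = 132
Base → N1 → N4 → N2 → N3 → N5 → Base: 18+16+18+7+26+23 = 108
Base → N1 → N4 → N2 → N5 → N3 → Base: 18+16+18+33+26+11 = 122
… (46 more)
Base → N2 → N3 → N5 → N1 → N4 → Base: 16+7+26+13+16+4 = 82  ← best
The minimum is 82.
One optimal route: Base → N2 → N3 → N5 → N1 → N4 → Base (or its reverse).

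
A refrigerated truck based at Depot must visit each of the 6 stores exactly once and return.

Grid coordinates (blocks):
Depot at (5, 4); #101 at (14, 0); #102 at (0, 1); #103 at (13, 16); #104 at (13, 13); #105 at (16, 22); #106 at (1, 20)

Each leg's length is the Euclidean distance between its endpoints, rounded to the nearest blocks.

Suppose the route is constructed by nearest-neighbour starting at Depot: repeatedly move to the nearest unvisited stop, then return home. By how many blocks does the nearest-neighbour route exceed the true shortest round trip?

From Depot: #102=6, #101=10, #104=12, #103=14, #106=16, #105=21 → choose #102 (6).
From #102: #101=14, #104=18, #106=19, #103=20, #105=26 → choose #101 (14).
From #101: #104=13, #103=16, #105=22, #106=24 → choose #104 (13).
From #104: #103=3, #105=9, #106=14 → choose #103 (3).
From #103: #105=7, #106=13 → choose #105 (7).
From #105: #106=15 → choose #106 (15).
NN route Depot → #102 → #101 → #104 → #103 → #105 → #106 → Depot costs 74.
Optimal: Depot → #101 → #104 → #103 → #105 → #106 → #102 → Depot costs 73 (by enumerating all 360 distinct tours).
Excess = 74 − 73 = 1.

Excess over optimum: 1 blocks.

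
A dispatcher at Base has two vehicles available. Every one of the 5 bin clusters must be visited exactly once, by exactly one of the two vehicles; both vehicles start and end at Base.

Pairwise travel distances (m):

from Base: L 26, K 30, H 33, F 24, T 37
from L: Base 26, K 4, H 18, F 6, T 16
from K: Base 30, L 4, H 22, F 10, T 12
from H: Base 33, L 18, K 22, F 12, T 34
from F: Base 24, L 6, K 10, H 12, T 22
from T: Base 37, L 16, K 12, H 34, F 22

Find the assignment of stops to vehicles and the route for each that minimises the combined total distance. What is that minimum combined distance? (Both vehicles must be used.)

Check every non-empty split of the stops between the two vehicles; for each half take its own optimal tour:
  {L} + {K, H, F, T}: 52 + 104 = 156
  {K} + {L, H, F, T}: 60 + 104 = 164
  {L, K} + {H, F, T}: 60 + 104 = 164
  {H} + {L, K, F, T}: 66 + 83 = 149
  {L, H} + {K, F, T}: 77 + 83 = 160
  {K, H} + {L, F, T}: 85 + 83 = 168
  … (15 splits in total)
  {H, F} + {L, K, T}: 69 + 79 = 148  ← best
Best: vehicle 1 Base → H → F → Base = 69; vehicle 2 Base → L → K → T → Base = 79; combined 148.

148 m — the smallest possible combined total.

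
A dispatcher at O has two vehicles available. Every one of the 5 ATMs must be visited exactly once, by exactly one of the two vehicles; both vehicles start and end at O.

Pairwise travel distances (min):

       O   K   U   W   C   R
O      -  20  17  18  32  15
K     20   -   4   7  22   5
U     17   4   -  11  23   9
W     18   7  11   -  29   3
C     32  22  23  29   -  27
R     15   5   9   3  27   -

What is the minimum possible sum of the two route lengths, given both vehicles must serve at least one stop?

110 min — the smallest possible combined total.

Try each way of splitting the stops between the two vehicles (each non-empty) and, for each split, find the best tour for each vehicle:
  {K} + {U, W, C, R}: 40 + 84 = 124
  {U} + {K, W, C, R}: 34 + 79 = 113
  {K, U} + {W, C, R}: 41 + 79 = 120
  {W} + {K, U, C, R}: 36 + 79 = 115
  {K, W} + {U, C, R}: 45 + 79 = 124
  {U, W} + {K, C, R}: 46 + 74 = 120
  … (15 splits in total)
  {C} + {K, U, W, R}: 64 + 46 = 110  ← best
Best: vehicle 1 O → C → O = 64; vehicle 2 O → U → K → W → R → O = 46; combined 110.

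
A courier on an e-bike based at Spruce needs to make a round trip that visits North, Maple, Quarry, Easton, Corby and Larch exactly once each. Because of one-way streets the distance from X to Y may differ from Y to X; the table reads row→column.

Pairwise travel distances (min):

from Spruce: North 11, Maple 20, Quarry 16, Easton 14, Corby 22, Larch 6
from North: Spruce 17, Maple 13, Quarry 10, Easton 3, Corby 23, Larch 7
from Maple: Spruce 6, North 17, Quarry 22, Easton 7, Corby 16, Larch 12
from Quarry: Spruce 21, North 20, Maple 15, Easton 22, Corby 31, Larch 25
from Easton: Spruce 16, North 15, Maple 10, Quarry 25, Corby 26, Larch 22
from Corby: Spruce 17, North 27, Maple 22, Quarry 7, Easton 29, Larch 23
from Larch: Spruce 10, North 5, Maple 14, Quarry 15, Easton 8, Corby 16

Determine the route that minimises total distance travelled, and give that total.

Spruce → North → Maple → Quarry → Easton → Corby → Larch → Spruce: 11+13+22+22+26+23+10 = 127
Spruce → North → Maple → Quarry → Easton → Larch → Corby → Spruce: 11+13+22+22+22+16+17 = 123
Spruce → North → Maple → Quarry → Corby → Easton → Larch → Spruce: 11+13+22+31+29+22+10 = 138
Spruce → North → Maple → Quarry → Corby → Larch → Easton → Spruce: 11+13+22+31+23+8+16 = 124
Spruce → North → Maple → Quarry → Larch → Easton → Corby → Spruce: 11+13+22+25+8+26+17 = 122
Spruce → North → Maple → Quarry → Larch → Corby → Easton → Spruce: 11+13+22+25+16+29+16 = 132
Spruce → North → Maple → Easton → Quarry → Corby → Larch → Spruce: 11+13+7+25+31+23+10 = 120
Spruce → North → Maple → Easton → Quarry → Larch → Corby → Spruce: 11+13+7+25+25+16+17 = 114
… (712 more)
Spruce → Larch → North → Easton → Maple → Corby → Quarry → Spruce: 6+5+3+10+16+7+21 = 68  ← best
The minimum is 68.
One optimal route: Spruce → Larch → North → Easton → Maple → Corby → Quarry → Spruce.

68 min — the shortest possible round trip.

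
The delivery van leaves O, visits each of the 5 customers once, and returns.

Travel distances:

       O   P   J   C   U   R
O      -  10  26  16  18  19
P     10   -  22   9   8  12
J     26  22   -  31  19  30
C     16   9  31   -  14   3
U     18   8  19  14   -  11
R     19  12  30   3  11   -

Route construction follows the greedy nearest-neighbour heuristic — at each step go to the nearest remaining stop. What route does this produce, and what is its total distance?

Nearest-neighbour total = 89; route O → P → U → R → C → J → O.

O → [P:10 / C:16 / U:18 / R:19 / J:26] → P (10)
P → [U:8 / C:9 / R:12 / J:22] → U (8)
U → [R:11 / C:14 / J:19] → R (11)
R → [C:3 / J:30] → C (3)
C → [J:31] → J (31)
Return J→O: 26.
Total = 10 + 8 + 11 + 3 + 31 + 26 = 89.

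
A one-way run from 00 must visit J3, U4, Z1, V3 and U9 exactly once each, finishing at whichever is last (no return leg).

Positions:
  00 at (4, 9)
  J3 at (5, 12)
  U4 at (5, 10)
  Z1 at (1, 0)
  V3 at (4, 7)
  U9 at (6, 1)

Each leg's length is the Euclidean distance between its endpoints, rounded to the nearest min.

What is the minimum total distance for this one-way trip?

Minimum one-way distance = 19 min.

There are 5! = 120 possible orderings.
00 - J3 - U4 - Z1 - V3 - U9: 3+2+11+8+6 = 30
00 - J3 - U4 - Z1 - U9 - V3: 3+2+11+5+6 = 27
00 - J3 - U4 - V3 - Z1 - U9: 3+2+3+8+5 = 21
00 - J3 - U4 - V3 - U9 - Z1: 3+2+3+6+5 = 19
00 - J3 - U4 - U9 - Z1 - V3: 3+2+9+5+8 = 27
00 - J3 - U4 - U9 - V3 - Z1: 3+2+9+6+8 = 28
00 - J3 - Z1 - U4 - V3 - U9: 3+13+11+3+6 = 36
00 - J3 - Z1 - U4 - U9 - V3: 3+13+11+9+6 = 42
00 - J3 - Z1 - V3 - U4 - U9: 3+13+8+3+9 = 36
00 - J3 - Z1 - V3 - U9 - U4: 3+13+8+6+9 = 39
00 - J3 - Z1 - U9 - U4 - V3: 3+13+5+9+3 = 33
00 - J3 - Z1 - U9 - V3 - U4: 3+13+5+6+3 = 30
00 - J3 - V3 - U4 - Z1 - U9: 3+5+3+11+5 = 27
00 - J3 - V3 - U4 - U9 - Z1: 3+5+3+9+5 = 25
… (106 more)
The minimum is 19.
One shortest path: 00 → J3 → U4 → V3 → U9 → Z1.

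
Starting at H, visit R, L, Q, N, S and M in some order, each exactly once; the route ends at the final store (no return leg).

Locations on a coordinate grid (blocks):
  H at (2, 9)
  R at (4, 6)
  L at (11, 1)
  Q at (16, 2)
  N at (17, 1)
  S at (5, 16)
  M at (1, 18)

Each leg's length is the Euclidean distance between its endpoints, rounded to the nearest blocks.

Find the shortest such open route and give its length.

38 blocks — the minimum one-way total.

There are 6! = 720 possible orderings.
H→R→L→Q→N→S→M: 4+9+5+1+19+4 = 42
H→R→L→Q→N→M→S: 4+9+5+1+23+4 = 46
H→R→L→Q→S→N→M: 4+9+5+18+19+23 = 78
H→R→L→Q→S→M→N: 4+9+5+18+4+23 = 63
H→R→L→Q→M→N→S: 4+9+5+22+23+19 = 82
H→R→L→Q→M→S→N: 4+9+5+22+4+19 = 63
H→R→L→N→Q→S→M: 4+9+6+1+18+4 = 42
H→R→L→N→Q→M→S: 4+9+6+1+22+4 = 46
… (712 more)
H→M→S→R→L→Q→N: 9+4+10+9+5+1 = 38  ← best
The minimum is 38.
One shortest path: H → M → S → R → L → Q → N.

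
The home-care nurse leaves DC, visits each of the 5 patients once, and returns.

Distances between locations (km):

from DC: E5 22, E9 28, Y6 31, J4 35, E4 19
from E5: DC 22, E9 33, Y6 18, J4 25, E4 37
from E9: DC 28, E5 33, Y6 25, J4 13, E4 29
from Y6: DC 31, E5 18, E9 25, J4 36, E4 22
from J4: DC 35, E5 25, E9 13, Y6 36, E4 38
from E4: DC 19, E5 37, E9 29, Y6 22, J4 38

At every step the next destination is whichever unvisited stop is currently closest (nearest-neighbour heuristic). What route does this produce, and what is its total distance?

At DC the remaining stops are E4 19, E5 22, E9 28, Y6 31, J4 35; go to E4.
At E4 the remaining stops are Y6 22, E9 29, E5 37, J4 38; go to Y6.
At Y6 the remaining stops are E5 18, E9 25, J4 36; go to E5.
At E5 the remaining stops are J4 25, E9 33; go to J4.
At J4 the remaining stops are E9 13; go to E9.
Return E9→DC: 28.
Total = 19 + 22 + 18 + 25 + 13 + 28 = 125.

125 km along DC → E4 → Y6 → E5 → J4 → E9 → DC.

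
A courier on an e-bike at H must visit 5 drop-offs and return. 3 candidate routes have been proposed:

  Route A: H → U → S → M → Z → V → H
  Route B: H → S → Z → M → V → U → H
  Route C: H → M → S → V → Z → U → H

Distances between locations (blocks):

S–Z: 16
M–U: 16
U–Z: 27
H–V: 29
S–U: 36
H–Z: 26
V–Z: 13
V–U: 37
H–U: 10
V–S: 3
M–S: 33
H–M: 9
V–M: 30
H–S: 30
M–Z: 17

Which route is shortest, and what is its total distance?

95 blocks — Route C is the shortest.

Route A: 10 + 36 + 33 + 17 + 13 + 29 = 138
Route B: 30 + 16 + 17 + 30 + 37 + 10 = 140
Route C: 9 + 33 + 3 + 13 + 27 + 10 = 95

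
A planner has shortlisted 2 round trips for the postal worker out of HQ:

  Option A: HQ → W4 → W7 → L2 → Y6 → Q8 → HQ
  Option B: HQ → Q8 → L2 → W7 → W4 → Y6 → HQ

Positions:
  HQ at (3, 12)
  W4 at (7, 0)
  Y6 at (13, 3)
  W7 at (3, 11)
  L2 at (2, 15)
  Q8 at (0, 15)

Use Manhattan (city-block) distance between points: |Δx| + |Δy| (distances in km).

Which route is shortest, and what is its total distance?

Option A: 16 + 15 + 5 + 23 + 25 + 6 = 90
Option B: 6 + 2 + 5 + 15 + 9 + 19 = 56

Shortest is Option B, total 56 km.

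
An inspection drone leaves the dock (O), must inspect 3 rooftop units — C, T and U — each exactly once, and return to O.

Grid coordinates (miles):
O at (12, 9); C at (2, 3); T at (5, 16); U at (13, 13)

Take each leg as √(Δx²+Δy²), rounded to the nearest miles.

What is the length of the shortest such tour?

Minimum total distance: 38 miles.

O-C-T-U-O: 12+13+9+4 = 38
O-C-U-T-O: 12+15+9+10 = 46
O-T-C-U-O: 10+13+15+4 = 42
The minimum is 38.
One optimal route: O → C → T → U → O (or its reverse).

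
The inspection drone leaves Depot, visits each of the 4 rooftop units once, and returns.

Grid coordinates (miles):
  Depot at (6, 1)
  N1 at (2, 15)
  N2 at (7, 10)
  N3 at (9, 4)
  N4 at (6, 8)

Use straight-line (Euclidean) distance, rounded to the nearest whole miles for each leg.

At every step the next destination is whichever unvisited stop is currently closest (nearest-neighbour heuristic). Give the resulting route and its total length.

Total distance 33 miles via the nearest-neighbour route Depot → N3 → N4 → N2 → N1 → Depot.

Depot → [N3:4 / N4:7 / N2:9 / N1:15] → N3 (4)
N3 → [N4:5 / N2:6 / N1:13] → N4 (5)
N4 → [N2:2 / N1:8] → N2 (2)
N2 → [N1:7] → N1 (7)
Return N1→Depot: 15.
Total = 4 + 5 + 2 + 7 + 15 = 33.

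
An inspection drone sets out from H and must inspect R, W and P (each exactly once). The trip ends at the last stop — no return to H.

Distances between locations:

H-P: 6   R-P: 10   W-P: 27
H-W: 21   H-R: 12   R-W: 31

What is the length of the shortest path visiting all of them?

There are 3! = 6 possible orderings.
H → R → W → P: 12+31+27 = 70
H → R → P → W: 12+10+27 = 49
H → W → R → P: 21+31+10 = 62
H → W → P → R: 21+27+10 = 58
H → P → R → W: 6+10+31 = 47
H → P → W → R: 6+27+31 = 64
The minimum is 47.
One shortest path: H → P → R → W.

47 — the minimum one-way total.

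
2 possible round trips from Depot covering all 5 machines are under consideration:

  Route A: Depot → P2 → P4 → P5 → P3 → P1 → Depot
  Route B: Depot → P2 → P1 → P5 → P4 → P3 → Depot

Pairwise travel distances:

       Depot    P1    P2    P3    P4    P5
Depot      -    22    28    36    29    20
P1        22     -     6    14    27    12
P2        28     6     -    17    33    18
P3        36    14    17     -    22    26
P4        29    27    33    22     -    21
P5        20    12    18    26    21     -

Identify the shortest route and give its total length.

Shortest is Route B, total 125.

Route A: 28 + 33 + 21 + 26 + 14 + 22 = 144
Route B: 28 + 6 + 12 + 21 + 22 + 36 = 125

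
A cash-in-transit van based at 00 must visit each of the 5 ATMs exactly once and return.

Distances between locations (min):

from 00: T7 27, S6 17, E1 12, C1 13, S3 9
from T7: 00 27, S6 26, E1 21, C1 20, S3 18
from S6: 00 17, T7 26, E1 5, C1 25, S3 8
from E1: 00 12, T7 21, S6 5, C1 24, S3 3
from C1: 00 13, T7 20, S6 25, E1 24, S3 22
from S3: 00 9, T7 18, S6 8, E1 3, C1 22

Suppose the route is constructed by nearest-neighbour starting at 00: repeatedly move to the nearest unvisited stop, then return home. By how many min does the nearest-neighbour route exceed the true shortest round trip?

13 min longer than the optimal tour.

From 00: S3=9, E1=12, C1=13, S6=17, T7=27 → choose S3 (9).
From S3: E1=3, S6=8, T7=18, C1=22 → choose E1 (3).
From E1: S6=5, T7=21, C1=24 → choose S6 (5).
From S6: C1=25, T7=26 → choose C1 (25).
From C1: T7=20 → choose T7 (20).
NN route 00 → S3 → E1 → S6 → C1 → T7 → 00 costs 89.
Optimal: 00 → S6 → E1 → S3 → T7 → C1 → 00 costs 76 (by enumerating all 60 distinct tours).
Excess = 89 − 76 = 13.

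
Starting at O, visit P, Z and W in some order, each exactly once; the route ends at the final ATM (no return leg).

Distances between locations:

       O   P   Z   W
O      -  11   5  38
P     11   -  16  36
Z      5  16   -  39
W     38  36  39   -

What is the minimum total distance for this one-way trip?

There are 3! = 6 possible orderings.
O - P - Z - W: 11+16+39 = 66
O - P - W - Z: 11+36+39 = 86
O - Z - P - W: 5+16+36 = 57
O - Z - W - P: 5+39+36 = 80
O - W - P - Z: 38+36+16 = 90
O - W - Z - P: 38+39+16 = 93
The minimum is 57.
One shortest path: O → Z → P → W.

Minimum one-way distance = 57.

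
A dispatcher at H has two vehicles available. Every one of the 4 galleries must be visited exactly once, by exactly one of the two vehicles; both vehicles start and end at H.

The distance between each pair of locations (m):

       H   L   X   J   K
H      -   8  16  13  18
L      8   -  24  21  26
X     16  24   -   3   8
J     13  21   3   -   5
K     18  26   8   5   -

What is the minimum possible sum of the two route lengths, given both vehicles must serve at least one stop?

Minimum combined distance: 58 m.

Check every non-empty split of the stops between the two vehicles; for each half take its own optimal tour:
  {L} + {X, J, K}: 16 + 42 = 58
  {X} + {L, J, K}: 32 + 52 = 84
  {L, X} + {J, K}: 48 + 36 = 84
  {J} + {L, X, K}: 26 + 58 = 84
  {L, J} + {X, K}: 42 + 42 = 84
  {X, J} + {L, K}: 32 + 52 = 84
  … (7 splits in total)
Best: vehicle 1 H → L → H = 16; vehicle 2 H → X → J → K → H = 42; combined 58.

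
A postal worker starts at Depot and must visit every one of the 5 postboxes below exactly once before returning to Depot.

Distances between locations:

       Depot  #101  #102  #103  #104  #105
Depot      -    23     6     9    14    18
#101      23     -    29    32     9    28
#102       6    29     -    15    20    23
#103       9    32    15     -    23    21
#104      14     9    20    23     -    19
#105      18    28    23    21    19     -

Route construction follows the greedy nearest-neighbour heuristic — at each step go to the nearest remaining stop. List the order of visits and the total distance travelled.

Total distance 93 via the nearest-neighbour route Depot → #102 → #103 → #105 → #104 → #101 → Depot.

From Depot: distances to unvisited — #102=6, #103=9, #104=14, #105=18, #101=23. Nearest is #102 (6).
From #102: distances to unvisited — #103=15, #104=20, #105=23, #101=29. Nearest is #103 (15).
From #103: distances to unvisited — #105=21, #104=23, #101=32. Nearest is #105 (21).
From #105: distances to unvisited — #104=19, #101=28. Nearest is #104 (19).
From #104: distances to unvisited — #101=9. Nearest is #101 (9).
Return #101→Depot: 23.
Total = 6 + 15 + 21 + 19 + 9 + 23 = 93.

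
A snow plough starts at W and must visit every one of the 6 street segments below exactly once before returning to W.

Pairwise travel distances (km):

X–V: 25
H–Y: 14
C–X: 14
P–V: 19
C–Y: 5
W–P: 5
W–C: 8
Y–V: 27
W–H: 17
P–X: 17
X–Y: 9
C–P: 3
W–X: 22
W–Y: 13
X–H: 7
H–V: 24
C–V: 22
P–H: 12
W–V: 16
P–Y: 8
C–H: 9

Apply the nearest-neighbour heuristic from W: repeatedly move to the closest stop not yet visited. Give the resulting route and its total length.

Nearest-neighbour total = 69 km; route W → P → C → Y → X → H → V → W.

From W: distances to unvisited — P=5, C=8, Y=13, V=16, H=17, X=22. Nearest is P (5).
From P: distances to unvisited — C=3, Y=8, H=12, X=17, V=19. Nearest is C (3).
From C: distances to unvisited — Y=5, H=9, X=14, V=22. Nearest is Y (5).
From Y: distances to unvisited — X=9, H=14, V=27. Nearest is X (9).
From X: distances to unvisited — H=7, V=25. Nearest is H (7).
From H: distances to unvisited — V=24. Nearest is V (24).
Return V→W: 16.
Total = 5 + 3 + 5 + 9 + 7 + 24 + 16 = 69.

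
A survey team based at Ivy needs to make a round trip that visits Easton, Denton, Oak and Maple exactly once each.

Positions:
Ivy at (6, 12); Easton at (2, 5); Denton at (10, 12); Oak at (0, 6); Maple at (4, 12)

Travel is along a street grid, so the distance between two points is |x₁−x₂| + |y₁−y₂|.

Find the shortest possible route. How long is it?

With 4 stops there are 4!/2 = 12 distinct round trips (a route and its reverse cost the same).
Ivy → Easton → Denton → Oak → Maple → Ivy: 11+15+16+10+2 = 54
Ivy → Easton → Denton → Maple → Oak → Ivy: 11+15+6+10+12 = 54
Ivy → Easton → Oak → Denton → Maple → Ivy: 11+3+16+6+2 = 38
Ivy → Easton → Oak → Maple → Denton → Ivy: 11+3+10+6+4 = 34
Ivy → Easton → Maple → Denton → Oak → Ivy: 11+9+6+16+12 = 54
Ivy → Easton → Maple → Oak → Denton → Ivy: 11+9+10+16+4 = 50
Ivy → Denton → Easton → Oak → Maple → Ivy: 4+15+3+10+2 = 34
Ivy → Denton → Easton → Maple → Oak → Ivy: 4+15+9+10+12 = 50
Ivy → Denton → Oak → Easton → Maple → Ivy: 4+16+3+9+2 = 34
Ivy → Denton → Maple → Easton → Oak → Ivy: 4+6+9+3+12 = 34
Ivy → Oak → Easton → Denton → Maple → Ivy: 12+3+15+6+2 = 38
Ivy → Oak → Denton → Easton → Maple → Ivy: 12+16+15+9+2 = 54
The minimum is 34.
One optimal route: Ivy → Easton → Oak → Maple → Denton → Ivy (or its reverse).

Shortest round trip = 34.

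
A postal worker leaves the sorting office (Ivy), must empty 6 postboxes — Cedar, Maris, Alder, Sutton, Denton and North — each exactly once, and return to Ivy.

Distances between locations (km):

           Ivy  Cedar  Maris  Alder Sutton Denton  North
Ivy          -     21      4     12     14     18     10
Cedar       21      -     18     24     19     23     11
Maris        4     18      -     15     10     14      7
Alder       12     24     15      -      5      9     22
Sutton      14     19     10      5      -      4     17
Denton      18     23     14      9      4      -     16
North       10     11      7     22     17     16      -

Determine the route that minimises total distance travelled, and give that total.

Minimum total distance: 66 km.

There are 360 distinct closed tours to check (reversals are equivalent).
Ivy→Cedar→Maris→Alder→Sutton→Denton→North→Ivy: 21+18+15+5+4+16+10 = 89
Ivy→Cedar→Maris→Alder→Sutton→North→Denton→Ivy: 21+18+15+5+17+16+18 = 110
Ivy→Cedar→Maris→Alder→Denton→Sutton→North→Ivy: 21+18+15+9+4+17+10 = 94
Ivy→Cedar→Maris→Alder→Denton→North→Sutton→Ivy: 21+18+15+9+16+17+14 = 110
Ivy→Cedar→Maris→Alder→North→Sutton→Denton→Ivy: 21+18+15+22+17+4+18 = 115
Ivy→Cedar→Maris→Alder→North→Denton→Sutton→Ivy: 21+18+15+22+16+4+14 = 110
Ivy→Cedar→Maris→Sutton→Alder→Denton→North→Ivy: 21+18+10+5+9+16+10 = 89
Ivy→Cedar→Maris→Sutton→Alder→North→Denton→Ivy: 21+18+10+5+22+16+18 = 110
… (352 more)
Ivy→Maris→North→Cedar→Sutton→Denton→Alder→Ivy: 4+7+11+19+4+9+12 = 66  ← best
The minimum is 66.
One optimal route: Ivy → Maris → North → Cedar → Sutton → Denton → Alder → Ivy (or its reverse).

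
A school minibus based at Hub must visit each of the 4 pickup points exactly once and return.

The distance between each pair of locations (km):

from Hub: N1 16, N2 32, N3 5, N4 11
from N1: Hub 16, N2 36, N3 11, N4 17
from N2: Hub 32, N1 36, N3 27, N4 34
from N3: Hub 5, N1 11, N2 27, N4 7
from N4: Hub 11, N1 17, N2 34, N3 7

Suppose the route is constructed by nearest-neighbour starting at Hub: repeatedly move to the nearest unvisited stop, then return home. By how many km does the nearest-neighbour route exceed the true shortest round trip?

1 km longer than the optimal tour.

From Hub: N3=5, N4=11, N1=16, N2=32 → choose N3 (5).
From N3: N4=7, N1=11, N2=27 → choose N4 (7).
From N4: N1=17, N2=34 → choose N1 (17).
From N1: N2=36 → choose N2 (36).
NN route Hub → N3 → N4 → N1 → N2 → Hub costs 97.
Optimal: Hub → N3 → N2 → N1 → N4 → Hub costs 96 (by enumerating all 12 distinct tours).
Excess = 97 − 96 = 1.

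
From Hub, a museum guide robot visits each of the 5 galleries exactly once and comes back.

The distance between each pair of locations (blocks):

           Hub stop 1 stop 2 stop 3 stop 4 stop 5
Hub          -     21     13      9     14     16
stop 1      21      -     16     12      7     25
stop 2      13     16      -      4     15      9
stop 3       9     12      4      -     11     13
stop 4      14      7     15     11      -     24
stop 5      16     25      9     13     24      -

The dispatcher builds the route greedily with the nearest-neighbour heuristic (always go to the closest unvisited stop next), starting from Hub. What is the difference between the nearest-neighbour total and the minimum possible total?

Hub: stop 3=9, stop 2=13, stop 4=14, stop 5=16, stop 1=21 ⇒ stop 3
stop 3: stop 2=4, stop 4=11, stop 1=12, stop 5=13 ⇒ stop 2
stop 2: stop 5=9, stop 4=15, stop 1=16 ⇒ stop 5
stop 5: stop 4=24, stop 1=25 ⇒ stop 4
stop 4: stop 1=7 ⇒ stop 1
NN route Hub → stop 3 → stop 2 → stop 5 → stop 4 → stop 1 → Hub costs 74.
Optimal: Hub → stop 4 → stop 1 → stop 3 → stop 2 → stop 5 → Hub costs 62 (by enumerating all 60 distinct tours).
Excess = 74 − 62 = 12.

The nearest-neighbour route is 12 blocks longer than optimal.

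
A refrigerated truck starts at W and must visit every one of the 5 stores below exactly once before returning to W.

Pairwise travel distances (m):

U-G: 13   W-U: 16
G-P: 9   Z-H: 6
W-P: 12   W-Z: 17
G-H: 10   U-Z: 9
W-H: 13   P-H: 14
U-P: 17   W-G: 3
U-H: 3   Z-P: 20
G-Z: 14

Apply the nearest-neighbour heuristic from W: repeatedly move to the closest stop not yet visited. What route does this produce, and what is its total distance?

W → [G:3 / P:12 / H:13 / U:16 / Z:17] → G (3)
G → [P:9 / H:10 / U:13 / Z:14] → P (9)
P → [H:14 / U:17 / Z:20] → H (14)
H → [U:3 / Z:6] → U (3)
U → [Z:9] → Z (9)
Return Z→W: 17.
Total = 3 + 9 + 14 + 3 + 9 + 17 = 55.

Nearest-neighbour total = 55 m; route W → G → P → H → U → Z → W.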